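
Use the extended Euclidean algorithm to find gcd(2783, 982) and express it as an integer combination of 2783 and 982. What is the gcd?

1

Euclidean algorithm:
2783 = 2·982 + 819
982 = 1·819 + 163
819 = 5·163 + 4
163 = 40·4 + 3
4 = 1·3 + 1
3 = 3·1 + 0
gcd(2783, 982) = 1.
Express as a combination:
1 = 4 − 3
1 = −163 + 41·4
1 = 41·819 − 206·163
1 = −206·982 + 247·819
1 = 247·2783 − 700·982
So 1 = (247)·2783 + (-700)·982.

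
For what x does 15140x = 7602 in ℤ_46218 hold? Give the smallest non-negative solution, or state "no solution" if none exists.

First find gcd(15140, 46218):
46218 = 3×15140 + 798
15140 = 18×798 + 776
798 = 1×776 + 22
776 = 35×22 + 6
22 = 3×6 + 4
6 = 1×4 + 2
4 = 2×2 + 0
gcd = 2 and 2 | 7602, so solutions exist. Divide through by 2: 7570x ≡ 3801 (mod 23109).
Now find 7570⁻¹ mod 23109:
23109 = 3*7570 + 399
7570 = 18*399 + 388
399 = 1*388 + 11
388 = 35*11 + 3
11 = 3*3 + 2
3 = 1*2 + 1
2 = 2*1 + 0
Back-substitute:
1 = 3 − 2
1 = −11 + 4·3
1 = 4·388 − 141·11
1 = −141·399 + 145·388
1 = 145·7570 − 2751·399
1 = −2751·23109 + 8398·7570
So 7570⁻¹ ≡ 8398 (mod 23109).
Then x ≡ 8398·3801 ≡ 7269 (mod 23109); the smallest non-negative solution is x = 7269.

7269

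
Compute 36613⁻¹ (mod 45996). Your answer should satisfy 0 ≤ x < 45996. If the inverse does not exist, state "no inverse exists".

5005

Apply the Euclidean algorithm to 45996 and 36613:
45996 = 1·36613 + 9383
36613 = 3·9383 + 8464
9383 = 1·8464 + 919
8464 = 9·919 + 193
919 = 4·193 + 147
193 = 1·147 + 46
147 = 3·46 + 9
46 = 5·9 + 1
9 = 9·1 + 0
The gcd is 1. Working backward:
1 = 46 − 5·9
1 = −5·147 + 16·46
1 = 16·193 − 21·147
1 = −21·919 + 100·193
1 = 100·8464 − 921·919
1 = −921·9383 + 1021·8464
1 = 1021·36613 − 3984·9383
1 = −3984·45996 + 5005·36613
So 36613·5005 ≡ 1 (mod 45996).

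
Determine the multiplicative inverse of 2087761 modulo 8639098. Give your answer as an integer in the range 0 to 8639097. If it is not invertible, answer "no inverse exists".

no inverse exists

Euclidean algorithm on 8639098, 2087761:
8639098 = 4·2087761 + 288054
2087761 = 7·288054 + 71383
288054 = 4·71383 + 2522
71383 = 28·2522 + 767
2522 = 3·767 + 221
767 = 3·221 + 104
221 = 2·104 + 13
104 = 8·13 + 0
Since gcd = 13 > 1, 2087761 is not a unit mod 8639098.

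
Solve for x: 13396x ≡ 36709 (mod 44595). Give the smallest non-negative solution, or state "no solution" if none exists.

37264

First find gcd(13396, 44595):
44595 = 3·13396 + 4407
13396 = 3·4407 + 175
4407 = 25·175 + 32
175 = 5·32 + 15
32 = 2·15 + 2
15 = 7·2 + 1
2 = 2·1 + 0
gcd = 1, so a unique solution mod 44595 exists.
Back-substitute for the Bézout coefficients:
1 = 15 − 7·2
1 = −7·32 + 15·15
1 = 15·175 − 82·32
1 = −82·4407 + 2065·175
1 = 2065·13396 − 6277·4407
1 = −6277·44595 + 20896·13396
So 13396·(20896) ≡ 1 (mod 44595), giving 13396⁻¹ ≡ 20896.
x ≡ 13396⁻¹·36709 ≡ 20896·36709 ≡ 37264 (mod 44595).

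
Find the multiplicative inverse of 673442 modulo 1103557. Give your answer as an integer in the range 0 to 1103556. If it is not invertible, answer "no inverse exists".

no inverse exists

Euclidean algorithm on 1103557, 673442:
1103557 = 1*673442 + 430115
673442 = 1*430115 + 243327
430115 = 1*243327 + 186788
243327 = 1*186788 + 56539
186788 = 3*56539 + 17171
56539 = 3*17171 + 5026
17171 = 3*5026 + 2093
5026 = 2*2093 + 840
2093 = 2*840 + 413
840 = 2*413 + 14
413 = 29*14 + 7
14 = 2*7 + 0
The gcd is 7, not 1, hence no inverse exists.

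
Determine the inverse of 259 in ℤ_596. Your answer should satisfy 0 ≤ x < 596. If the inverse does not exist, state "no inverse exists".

191

Extended Euclidean algorithm:
596 = 2×259 + 78
259 = 3×78 + 25
78 = 3×25 + 3
25 = 8×3 + 1
3 = 3×1 + 0
The gcd is 1. Working backward:
1 = 25 − 8·3
1 = −8·78 + 25·25
1 = 25·259 − 83·78
1 = −83·596 + 191·259
So 259·191 ≡ 1 (mod 596).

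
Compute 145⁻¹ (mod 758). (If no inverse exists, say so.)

643

Extended Euclidean algorithm:
758 = 5*145 + 33
145 = 4*33 + 13
33 = 2*13 + 7
13 = 1*7 + 6
7 = 1*6 + 1
6 = 6*1 + 0
Since gcd(145, 758) = 1, back-substitute to write 1 as a combination:
1 = 7 − 6
1 = −13 + 2·7
1 = 2·33 − 5·13
1 = −5·145 + 22·33
1 = 22·758 − 115·145
Thus 145·(-115) ≡ 1 (mod 758); reducing, -115 mod 758 = 643.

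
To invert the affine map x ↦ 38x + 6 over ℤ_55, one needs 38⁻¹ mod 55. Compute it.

Run Euclid on (55, 38):
55 = 1*38 + 17
38 = 2*17 + 4
17 = 4*4 + 1
4 = 4*1 + 0
The gcd is 1. Working backward:
1 = 17 − 4·4
1 = −4·38 + 9·17
1 = 9·55 − 13·38
Thus 38·(-13) ≡ 1 (mod 55); reducing, -13 mod 55 = 42.

42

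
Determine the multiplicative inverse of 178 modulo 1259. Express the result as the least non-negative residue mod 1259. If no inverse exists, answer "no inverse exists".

Run Euclid on (1259, 178):
1259 = 7·178 + 13
178 = 13·13 + 9
13 = 1·9 + 4
9 = 2·4 + 1
4 = 4·1 + 0
gcd = 1, so the inverse exists. Back-substitute:
1 = 9 − 2·4
1 = −2·13 + 3·9
1 = 3·178 − 41·13
1 = −41·1259 + 290·178
So 178·290 ≡ 1 (mod 1259).

290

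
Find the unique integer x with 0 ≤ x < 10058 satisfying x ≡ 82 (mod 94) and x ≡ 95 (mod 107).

10046

Write x = 82 + 94·k. Then 94·k ≡ 95 − 82 ≡ 13 (mod 107).
Need 94⁻¹ mod 107. Extended Euclid on (107, 94):
107 = 1×94 + 13
94 = 7×13 + 3
13 = 4×3 + 1
3 = 3×1 + 0
Back-substitute:
1 = 13 − 4·3
1 = −4·94 + 29·13
1 = 29·107 − 33·94
94⁻¹ ≡ 74 (mod 107), so k ≡ 74·13 ≡ 106 (mod 107).
x = 82 + 94·106 = 10046.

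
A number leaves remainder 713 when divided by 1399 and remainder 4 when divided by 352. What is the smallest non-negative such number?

220356

Write x = 713 + 1399·k. Then 1399·k ≡ 4 − 713 ≡ 347 (mod 352).
Need 1399⁻¹ mod 352. Extended Euclid on (352, 343):
352 = 1×343 + 9
343 = 38×9 + 1
9 = 9×1 + 0
Back-substitute:
1 = 343 − 38·9
1 = −38·352 + 39·343
1399⁻¹ ≡ 39 (mod 352), so k ≡ 39·347 ≡ 157 (mod 352).
x = 713 + 1399·157 = 220356.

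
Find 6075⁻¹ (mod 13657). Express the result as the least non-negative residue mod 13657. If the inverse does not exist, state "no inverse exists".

Run Euclid on (13657, 6075):
13657 = 2×6075 + 1507
6075 = 4×1507 + 47
1507 = 32×47 + 3
47 = 15×3 + 2
3 = 1×2 + 1
2 = 2×1 + 0
Since gcd(6075, 13657) = 1, back-substitute to write 1 as a combination:
1 = 3 − 2
1 = −47 + 16·3
1 = 16·1507 − 513·47
1 = −513·6075 + 2068·1507
1 = 2068·13657 − 4649·6075
Thus 6075·(-4649) ≡ 1 (mod 13657); reducing, -4649 mod 13657 = 9008.

9008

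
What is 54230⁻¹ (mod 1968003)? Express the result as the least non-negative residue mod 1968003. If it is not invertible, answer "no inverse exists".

569135

Apply the Euclidean algorithm to 1968003 and 54230:
1968003 = 36·54230 + 15723
54230 = 3·15723 + 7061
15723 = 2·7061 + 1601
7061 = 4·1601 + 657
1601 = 2·657 + 287
657 = 2·287 + 83
287 = 3·83 + 38
83 = 2·38 + 7
38 = 5·7 + 3
7 = 2·3 + 1
3 = 3·1 + 0
Since gcd(54230, 1968003) = 1, back-substitute to write 1 as a combination:
1 = 7 − 2·3
1 = −2·38 + 11·7
1 = 11·83 − 24·38
1 = −24·287 + 83·83
1 = 83·657 − 190·287
1 = −190·1601 + 463·657
1 = 463·7061 − 2042·1601
1 = −2042·15723 + 4547·7061
1 = 4547·54230 − 15683·15723
1 = −15683·1968003 + 569135·54230
So 54230·569135 ≡ 1 (mod 1968003).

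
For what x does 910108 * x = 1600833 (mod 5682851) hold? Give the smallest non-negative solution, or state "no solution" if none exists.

3600360

First find gcd(910108, 5682851):
5682851 = 6×910108 + 222203
910108 = 4×222203 + 21296
222203 = 10×21296 + 9243
21296 = 2×9243 + 2810
9243 = 3×2810 + 813
2810 = 3×813 + 371
813 = 2×371 + 71
371 = 5×71 + 16
71 = 4×16 + 7
16 = 2×7 + 2
7 = 3×2 + 1
2 = 2×1 + 0
gcd = 1, so a unique solution mod 5682851 exists.
Back-substitute for the Bézout coefficients:
1 = 7 − 3·2
1 = −3·16 + 7·7
1 = 7·71 − 31·16
1 = −31·371 + 162·71
1 = 162·813 − 355·371
1 = −355·2810 + 1227·813
1 = 1227·9243 − 4036·2810
1 = −4036·21296 + 9299·9243
1 = 9299·222203 − 97026·21296
1 = −97026·910108 + 397403·222203
1 = 397403·5682851 − 2481444·910108
So 910108·(-2481444) ≡ 1 (mod 5682851), giving 910108⁻¹ ≡ 3201407.
x ≡ 910108⁻¹·1600833 ≡ 3201407·1600833 ≡ 3600360 (mod 5682851).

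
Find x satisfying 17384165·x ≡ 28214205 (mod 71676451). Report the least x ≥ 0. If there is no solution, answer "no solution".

First find gcd(17384165, 71676451):
71676451 = 4·17384165 + 2139791
17384165 = 8·2139791 + 265837
2139791 = 8·265837 + 13095
265837 = 20·13095 + 3937
13095 = 3·3937 + 1284
3937 = 3·1284 + 85
1284 = 15·85 + 9
85 = 9·9 + 4
9 = 2·4 + 1
4 = 4·1 + 0
gcd = 1, so a unique solution mod 71676451 exists.
Back-substitute for the Bézout coefficients:
1 = 9 − 2·4
1 = −2·85 + 19·9
1 = 19·1284 − 287·85
1 = −287·3937 + 880·1284
1 = 880·13095 − 2927·3937
1 = −2927·265837 + 59420·13095
1 = 59420·2139791 − 478287·265837
1 = −478287·17384165 + 3885716·2139791
1 = 3885716·71676451 − 16021151·17384165
So 17384165·(-16021151) ≡ 1 (mod 71676451), giving 17384165⁻¹ ≡ 55655300.
x ≡ 17384165⁻¹·28214205 ≡ 55655300·28214205 ≡ 59111897 (mod 71676451).

59111897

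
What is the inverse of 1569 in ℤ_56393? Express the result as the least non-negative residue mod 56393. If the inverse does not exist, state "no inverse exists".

38422

Apply the Euclidean algorithm to 56393 and 1569:
56393 = 35×1569 + 1478
1569 = 1×1478 + 91
1478 = 16×91 + 22
91 = 4×22 + 3
22 = 7×3 + 1
3 = 3×1 + 0
The gcd is 1. Working backward:
1 = 22 − 7·3
1 = −7·91 + 29·22
1 = 29·1478 − 471·91
1 = −471·1569 + 500·1478
1 = 500·56393 − 17971·1569
So 1569·(-17971) ≡ 1 (mod 56393), and -17971 ≡ 38422 (mod 56393).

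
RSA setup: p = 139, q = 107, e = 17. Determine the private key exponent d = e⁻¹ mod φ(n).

φ(n) = (p−1)(q−1) = 138·106 = 14628.
Need d with 17·d ≡ 1 (mod 14628). Apply the extended Euclidean algorithm:
14628 = 860×17 + 8
17 = 2×8 + 1
8 = 8×1 + 0
Back-substitute:
1 = 17 − 2·8
1 = −2·14628 + 1721·17
So 17·1721 ≡ 1 (mod 14628), hence d = 1721.

1721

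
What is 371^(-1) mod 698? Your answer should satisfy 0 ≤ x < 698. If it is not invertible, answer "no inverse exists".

587

Extended Euclidean algorithm:
698 = 1*371 + 327
371 = 1*327 + 44
327 = 7*44 + 19
44 = 2*19 + 6
19 = 3*6 + 1
6 = 6*1 + 0
Since gcd(371, 698) = 1, back-substitute to write 1 as a combination:
1 = 19 − 3·6
1 = −3·44 + 7·19
1 = 7·327 − 52·44
1 = −52·371 + 59·327
1 = 59·698 − 111·371
So 371·(-111) ≡ 1 (mod 698), and -111 ≡ 587 (mod 698).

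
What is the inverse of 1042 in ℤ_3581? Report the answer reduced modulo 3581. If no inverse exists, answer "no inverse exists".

2306

Apply the Euclidean algorithm to 3581 and 1042:
3581 = 3·1042 + 455
1042 = 2·455 + 132
455 = 3·132 + 59
132 = 2·59 + 14
59 = 4·14 + 3
14 = 4·3 + 2
3 = 1·2 + 1
2 = 2·1 + 0
Since gcd(1042, 3581) = 1, back-substitute to write 1 as a combination:
1 = 3 − 2
1 = −14 + 5·3
1 = 5·59 − 21·14
1 = −21·132 + 47·59
1 = 47·455 − 162·132
1 = −162·1042 + 371·455
1 = 371·3581 − 1275·1042
So 1042·(-1275) ≡ 1 (mod 3581), and -1275 ≡ 2306 (mod 3581).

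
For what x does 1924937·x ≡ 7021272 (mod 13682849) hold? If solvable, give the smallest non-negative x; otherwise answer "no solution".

9459711

First find gcd(1924937, 13682849):
13682849 = 7*1924937 + 208290
1924937 = 9*208290 + 50327
208290 = 4*50327 + 6982
50327 = 7*6982 + 1453
6982 = 4*1453 + 1170
1453 = 1*1170 + 283
1170 = 4*283 + 38
283 = 7*38 + 17
38 = 2*17 + 4
17 = 4*4 + 1
4 = 4*1 + 0
gcd = 1, so a unique solution mod 13682849 exists.
Back-substitute for the Bézout coefficients:
1 = 17 − 4·4
1 = −4·38 + 9·17
1 = 9·283 − 67·38
1 = −67·1170 + 277·283
1 = 277·1453 − 344·1170
1 = −344·6982 + 1653·1453
1 = 1653·50327 − 11915·6982
1 = −11915·208290 + 49313·50327
1 = 49313·1924937 − 455732·208290
1 = −455732·13682849 + 3239437·1924937
So 1924937·(3239437) ≡ 1 (mod 13682849), giving 1924937⁻¹ ≡ 3239437.
x ≡ 1924937⁻¹·7021272 ≡ 3239437·7021272 ≡ 9459711 (mod 13682849).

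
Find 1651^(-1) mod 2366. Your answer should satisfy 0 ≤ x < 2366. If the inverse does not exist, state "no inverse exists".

no inverse exists

Euclidean algorithm on 2366, 1651:
2366 = 1·1651 + 715
1651 = 2·715 + 221
715 = 3·221 + 52
221 = 4·52 + 13
52 = 4·13 + 0
The gcd is 13, not 1, hence no inverse exists.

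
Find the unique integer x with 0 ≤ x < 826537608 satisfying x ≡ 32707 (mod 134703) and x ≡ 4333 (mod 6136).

356456845

Write x = 32707 + 134703·k. Then 134703·k ≡ 4333 − 32707 ≡ 2306 (mod 6136).
Need 134703⁻¹ mod 6136. Extended Euclid on (6136, 5847):
6136 = 1·5847 + 289
5847 = 20·289 + 67
289 = 4·67 + 21
67 = 3·21 + 4
21 = 5·4 + 1
4 = 4·1 + 0
Back-substitute:
1 = 21 − 5·4
1 = −5·67 + 16·21
1 = 16·289 − 69·67
1 = −69·5847 + 1396·289
1 = 1396·6136 − 1465·5847
134703⁻¹ ≡ 4671 (mod 6136), so k ≡ 4671·2306 ≡ 2646 (mod 6136).
x = 32707 + 134703·2646 = 356456845.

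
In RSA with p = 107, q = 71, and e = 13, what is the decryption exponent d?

φ(n) = (p−1)(q−1) = 106·70 = 7420.
Need d with 13·d ≡ 1 (mod 7420). Apply the extended Euclidean algorithm:
7420 = 570×13 + 10
13 = 1×10 + 3
10 = 3×3 + 1
3 = 3×1 + 0
Back-substitute:
1 = 10 − 3·3
1 = −3·13 + 4·10
1 = 4·7420 − 2283·13
So 13·(-2283) ≡ 1 (mod 7420), hence d ≡ -2283 ≡ 5137 (mod 7420).

5137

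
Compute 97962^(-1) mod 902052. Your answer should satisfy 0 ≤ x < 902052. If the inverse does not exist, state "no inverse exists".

Compute gcd(97962, 902052):
902052 = 9×97962 + 20394
97962 = 4×20394 + 16386
20394 = 1×16386 + 4008
16386 = 4×4008 + 354
4008 = 11×354 + 114
354 = 3×114 + 12
114 = 9×12 + 6
12 = 2×6 + 0
Since gcd = 6 > 1, 97962 is not a unit mod 902052.

no inverse exists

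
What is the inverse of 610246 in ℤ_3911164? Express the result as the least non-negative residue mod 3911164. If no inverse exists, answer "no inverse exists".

no inverse exists

Compute gcd(610246, 3911164):
3911164 = 6×610246 + 249688
610246 = 2×249688 + 110870
249688 = 2×110870 + 27948
110870 = 3×27948 + 27026
27948 = 1×27026 + 922
27026 = 29×922 + 288
922 = 3×288 + 58
288 = 4×58 + 56
58 = 1×56 + 2
56 = 28×2 + 0
Since gcd = 2 > 1, 610246 is not a unit mod 3911164.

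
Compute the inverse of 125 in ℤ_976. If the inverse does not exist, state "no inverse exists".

Apply the Euclidean algorithm to 976 and 125:
976 = 7·125 + 101
125 = 1·101 + 24
101 = 4·24 + 5
24 = 4·5 + 4
5 = 1·4 + 1
4 = 4·1 + 0
gcd = 1, so the inverse exists. Back-substitute:
1 = 5 − 4
1 = −24 + 5·5
1 = 5·101 − 21·24
1 = −21·125 + 26·101
1 = 26·976 − 203·125
Hence 125⁻¹ ≡ -203 ≡ 773 (mod 976).

773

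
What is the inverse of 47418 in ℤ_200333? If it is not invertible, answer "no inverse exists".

no inverse exists

Euclidean algorithm on 200333, 47418:
200333 = 4×47418 + 10661
47418 = 4×10661 + 4774
10661 = 2×4774 + 1113
4774 = 4×1113 + 322
1113 = 3×322 + 147
322 = 2×147 + 28
147 = 5×28 + 7
28 = 4×7 + 0
The gcd is 7, not 1, hence no inverse exists.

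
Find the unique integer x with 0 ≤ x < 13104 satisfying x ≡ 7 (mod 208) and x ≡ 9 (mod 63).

4167

Write x = 7 + 208·k. Then 208·k ≡ 9 − 7 ≡ 2 (mod 63).
Need 208⁻¹ mod 63. Extended Euclid on (63, 19):
63 = 3*19 + 6
19 = 3*6 + 1
6 = 6*1 + 0
Back-substitute:
1 = 19 − 3·6
1 = −3·63 + 10·19
208⁻¹ ≡ 10 (mod 63), so k ≡ 10·2 ≡ 20 (mod 63).
x = 7 + 208·20 = 4167.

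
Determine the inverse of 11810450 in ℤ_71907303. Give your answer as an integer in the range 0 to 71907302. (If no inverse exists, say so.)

Extended Euclidean algorithm:
71907303 = 6·11810450 + 1044603
11810450 = 11·1044603 + 319817
1044603 = 3·319817 + 85152
319817 = 3·85152 + 64361
85152 = 1·64361 + 20791
64361 = 3·20791 + 1988
20791 = 10·1988 + 911
1988 = 2·911 + 166
911 = 5·166 + 81
166 = 2·81 + 4
81 = 20·4 + 1
4 = 4·1 + 0
The gcd is 1. Working backward:
1 = 81 − 20·4
1 = −20·166 + 41·81
1 = 41·911 − 225·166
1 = −225·1988 + 491·911
1 = 491·20791 − 5135·1988
1 = −5135·64361 + 15896·20791
1 = 15896·85152 − 21031·64361
1 = −21031·319817 + 78989·85152
1 = 78989·1044603 − 257998·319817
1 = −257998·11810450 + 2916967·1044603
1 = 2916967·71907303 − 17759800·11810450
Hence 11810450⁻¹ ≡ -17759800 ≡ 54147503 (mod 71907303).

54147503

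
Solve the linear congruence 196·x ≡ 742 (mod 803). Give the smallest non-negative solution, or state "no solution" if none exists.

520

First find gcd(196, 803):
803 = 4×196 + 19
196 = 10×19 + 6
19 = 3×6 + 1
6 = 6×1 + 0
gcd = 1, so a unique solution mod 803 exists.
Back-substitute for the Bézout coefficients:
1 = 19 − 3·6
1 = −3·196 + 31·19
1 = 31·803 − 127·196
So 196·(-127) ≡ 1 (mod 803), giving 196⁻¹ ≡ 676.
x ≡ 196⁻¹·742 ≡ 676·742 ≡ 520 (mod 803).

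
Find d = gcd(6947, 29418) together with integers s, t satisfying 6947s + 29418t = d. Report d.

1

Repeated division:
29418 = 4*6947 + 1630
6947 = 4*1630 + 427
1630 = 3*427 + 349
427 = 1*349 + 78
349 = 4*78 + 37
78 = 2*37 + 4
37 = 9*4 + 1
4 = 4*1 + 0
gcd(6947, 29418) = 1.
Working backward:
1 = 37 − 9·4
1 = −9·78 + 19·37
1 = 19·349 − 85·78
1 = −85·427 + 104·349
1 = 104·1630 − 397·427
1 = −397·6947 + 1692·1630
1 = 1692·29418 − 7165·6947
So 1 = (1692)·29418 + (-7165)·6947.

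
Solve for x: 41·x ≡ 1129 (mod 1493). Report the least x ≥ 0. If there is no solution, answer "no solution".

683

First find gcd(41, 1493):
1493 = 36*41 + 17
41 = 2*17 + 7
17 = 2*7 + 3
7 = 2*3 + 1
3 = 3*1 + 0
gcd = 1, so a unique solution mod 1493 exists.
Back-substitute for the Bézout coefficients:
1 = 7 − 2·3
1 = −2·17 + 5·7
1 = 5·41 − 12·17
1 = −12·1493 + 437·41
So 41·(437) ≡ 1 (mod 1493), giving 41⁻¹ ≡ 437.
x ≡ 41⁻¹·1129 ≡ 437·1129 ≡ 683 (mod 1493).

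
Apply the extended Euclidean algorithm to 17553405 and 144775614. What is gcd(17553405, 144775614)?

3

Euclidean algorithm:
144775614 = 8·17553405 + 4348374
17553405 = 4·4348374 + 159909
4348374 = 27·159909 + 30831
159909 = 5·30831 + 5754
30831 = 5·5754 + 2061
5754 = 2·2061 + 1632
2061 = 1·1632 + 429
1632 = 3·429 + 345
429 = 1·345 + 84
345 = 4·84 + 9
84 = 9·9 + 3
9 = 3·3 + 0
gcd(17553405, 144775614) = 3.
Working backward:
3 = 84 − 9·9
3 = −9·345 + 37·84
3 = 37·429 − 46·345
3 = −46·1632 + 175·429
3 = 175·2061 − 221·1632
3 = −221·5754 + 617·2061
3 = 617·30831 − 3306·5754
3 = −3306·159909 + 17147·30831
3 = 17147·4348374 − 466275·159909
3 = −466275·17553405 + 1882247·4348374
3 = 1882247·144775614 − 15524251·17553405
So 3 = (1882247)·144775614 + (-15524251)·17553405.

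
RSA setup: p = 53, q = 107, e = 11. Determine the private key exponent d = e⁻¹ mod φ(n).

φ(n) = (p−1)(q−1) = 52·106 = 5512.
Need d with 11·d ≡ 1 (mod 5512). Apply the extended Euclidean algorithm:
5512 = 501*11 + 1
11 = 11*1 + 0
Back-substitute:
1 = 5512 − 501·11
So 11·(-501) ≡ 1 (mod 5512), hence d ≡ -501 ≡ 5011 (mod 5512).

5011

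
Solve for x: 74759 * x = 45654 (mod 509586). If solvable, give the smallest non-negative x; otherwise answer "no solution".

First find gcd(74759, 509586):
509586 = 6·74759 + 61032
74759 = 1·61032 + 13727
61032 = 4·13727 + 6124
13727 = 2·6124 + 1479
6124 = 4·1479 + 208
1479 = 7·208 + 23
208 = 9·23 + 1
23 = 23·1 + 0
gcd = 1, so a unique solution mod 509586 exists.
Back-substitute for the Bézout coefficients:
1 = 208 − 9·23
1 = −9·1479 + 64·208
1 = 64·6124 − 265·1479
1 = −265·13727 + 594·6124
1 = 594·61032 − 2641·13727
1 = −2641·74759 + 3235·61032
1 = 3235·509586 − 22051·74759
So 74759·(-22051) ≡ 1 (mod 509586), giving 74759⁻¹ ≡ 487535.
x ≡ 74759⁻¹·45654 ≡ 487535·45654 ≡ 225582 (mod 509586).

225582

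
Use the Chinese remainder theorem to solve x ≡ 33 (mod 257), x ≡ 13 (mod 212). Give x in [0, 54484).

Write x = 33 + 257·k. Then 257·k ≡ 13 − 33 ≡ 192 (mod 212).
Need 257⁻¹ mod 212. Extended Euclid on (212, 45):
212 = 4·45 + 32
45 = 1·32 + 13
32 = 2·13 + 6
13 = 2·6 + 1
6 = 6·1 + 0
Back-substitute:
1 = 13 − 2·6
1 = −2·32 + 5·13
1 = 5·45 − 7·32
1 = −7·212 + 33·45
257⁻¹ ≡ 33 (mod 212), so k ≡ 33·192 ≡ 188 (mod 212).
x = 33 + 257·188 = 48349.

48349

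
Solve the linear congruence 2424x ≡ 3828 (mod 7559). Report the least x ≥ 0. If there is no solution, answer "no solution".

First find gcd(2424, 7559):
7559 = 3×2424 + 287
2424 = 8×287 + 128
287 = 2×128 + 31
128 = 4×31 + 4
31 = 7×4 + 3
4 = 1×3 + 1
3 = 3×1 + 0
gcd = 1, so a unique solution mod 7559 exists.
Back-substitute for the Bézout coefficients:
1 = 4 − 3
1 = −31 + 8·4
1 = 8·128 − 33·31
1 = −33·287 + 74·128
1 = 74·2424 − 625·287
1 = −625·7559 + 1949·2424
So 2424·(1949) ≡ 1 (mod 7559), giving 2424⁻¹ ≡ 1949.
x ≡ 2424⁻¹·3828 ≡ 1949·3828 ≡ 39 (mod 7559).

39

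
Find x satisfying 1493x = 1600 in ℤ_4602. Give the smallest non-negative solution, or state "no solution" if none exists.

First find gcd(1493, 4602):
4602 = 3·1493 + 123
1493 = 12·123 + 17
123 = 7·17 + 4
17 = 4·4 + 1
4 = 4·1 + 0
gcd = 1, so a unique solution mod 4602 exists.
Back-substitute for the Bézout coefficients:
1 = 17 − 4·4
1 = −4·123 + 29·17
1 = 29·1493 − 352·123
1 = −352·4602 + 1085·1493
So 1493·(1085) ≡ 1 (mod 4602), giving 1493⁻¹ ≡ 1085.
x ≡ 1493⁻¹·1600 ≡ 1085·1600 ≡ 1046 (mod 4602).

1046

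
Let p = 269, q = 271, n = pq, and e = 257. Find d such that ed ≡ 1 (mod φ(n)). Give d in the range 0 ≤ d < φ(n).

34913

φ(n) = (p−1)(q−1) = 268·270 = 72360.
Need d with 257·d ≡ 1 (mod 72360). Apply the extended Euclidean algorithm:
72360 = 281*257 + 143
257 = 1*143 + 114
143 = 1*114 + 29
114 = 3*29 + 27
29 = 1*27 + 2
27 = 13*2 + 1
2 = 2*1 + 0
Back-substitute:
1 = 27 − 13·2
1 = −13·29 + 14·27
1 = 14·114 − 55·29
1 = −55·143 + 69·114
1 = 69·257 − 124·143
1 = −124·72360 + 34913·257
So 257·34913 ≡ 1 (mod 72360), hence d = 34913.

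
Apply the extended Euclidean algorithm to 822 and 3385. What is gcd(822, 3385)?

1

Euclidean algorithm:
3385 = 4×822 + 97
822 = 8×97 + 46
97 = 2×46 + 5
46 = 9×5 + 1
5 = 5×1 + 0
gcd(822, 3385) = 1.
Back-substituting:
1 = 46 − 9·5
1 = −9·97 + 19·46
1 = 19·822 − 161·97
1 = −161·3385 + 663·822
So 1 = (-161)·3385 + (663)·822.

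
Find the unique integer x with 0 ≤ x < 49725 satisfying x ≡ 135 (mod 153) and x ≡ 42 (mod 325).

6867

Write x = 135 + 153·k. Then 153·k ≡ 42 − 135 ≡ 232 (mod 325).
Need 153⁻¹ mod 325. Extended Euclid on (325, 153):
325 = 2×153 + 19
153 = 8×19 + 1
19 = 19×1 + 0
Back-substitute:
1 = 153 − 8·19
1 = −8·325 + 17·153
153⁻¹ ≡ 17 (mod 325), so k ≡ 17·232 ≡ 44 (mod 325).
x = 135 + 153·44 = 6867.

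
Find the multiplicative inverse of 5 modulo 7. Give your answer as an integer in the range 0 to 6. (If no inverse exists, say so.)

3

Apply the Euclidean algorithm to 7 and 5:
7 = 1·5 + 2
5 = 2·2 + 1
2 = 2·1 + 0
Since gcd(5, 7) = 1, back-substitute to write 1 as a combination:
1 = 5 − 2·2
1 = −2·7 + 3·5
So 5·3 ≡ 1 (mod 7).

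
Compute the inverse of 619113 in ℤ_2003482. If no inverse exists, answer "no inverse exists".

Run Euclid on (2003482, 619113):
2003482 = 3×619113 + 146143
619113 = 4×146143 + 34541
146143 = 4×34541 + 7979
34541 = 4×7979 + 2625
7979 = 3×2625 + 104
2625 = 25×104 + 25
104 = 4×25 + 4
25 = 6×4 + 1
4 = 4×1 + 0
gcd = 1, so the inverse exists. Back-substitute:
1 = 25 − 6·4
1 = −6·104 + 25·25
1 = 25·2625 − 631·104
1 = −631·7979 + 1918·2625
1 = 1918·34541 − 8303·7979
1 = −8303·146143 + 35130·34541
1 = 35130·619113 − 148823·146143
1 = −148823·2003482 + 481599·619113
So 619113·481599 ≡ 1 (mod 2003482).

481599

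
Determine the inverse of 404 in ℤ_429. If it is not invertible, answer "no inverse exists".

326

gcd(429, 404) by repeated division:
429 = 1*404 + 25
404 = 16*25 + 4
25 = 6*4 + 1
4 = 4*1 + 0
The gcd is 1. Working backward:
1 = 25 − 6·4
1 = −6·404 + 97·25
1 = 97·429 − 103·404
Hence 404⁻¹ ≡ -103 ≡ 326 (mod 429).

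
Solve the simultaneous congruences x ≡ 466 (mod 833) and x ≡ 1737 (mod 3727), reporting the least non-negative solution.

Write x = 466 + 833·k. Then 833·k ≡ 1737 − 466 ≡ 1271 (mod 3727).
Need 833⁻¹ mod 3727. Extended Euclid on (3727, 833):
3727 = 4·833 + 395
833 = 2·395 + 43
395 = 9·43 + 8
43 = 5·8 + 3
8 = 2·3 + 2
3 = 1·2 + 1
2 = 2·1 + 0
Back-substitute:
1 = 3 − 2
1 = −8 + 3·3
1 = 3·43 − 16·8
1 = −16·395 + 147·43
1 = 147·833 − 310·395
1 = −310·3727 + 1387·833
833⁻¹ ≡ 1387 (mod 3727), so k ≡ 1387·1271 ≡ 6 (mod 3727).
x = 466 + 833·6 = 5464.

5464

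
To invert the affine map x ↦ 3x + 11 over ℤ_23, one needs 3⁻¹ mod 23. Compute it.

Apply the Euclidean algorithm to 23 and 3:
23 = 7×3 + 2
3 = 1×2 + 1
2 = 2×1 + 0
The gcd is 1. Working backward:
1 = 3 − 2
1 = −23 + 8·3
So 3·8 ≡ 1 (mod 23).

8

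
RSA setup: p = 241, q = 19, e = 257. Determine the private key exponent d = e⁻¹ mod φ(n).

353

φ(n) = (p−1)(q−1) = 240·18 = 4320.
Need d with 257·d ≡ 1 (mod 4320). Apply the extended Euclidean algorithm:
4320 = 16·257 + 208
257 = 1·208 + 49
208 = 4·49 + 12
49 = 4·12 + 1
12 = 12·1 + 0
Back-substitute:
1 = 49 − 4·12
1 = −4·208 + 17·49
1 = 17·257 − 21·208
1 = −21·4320 + 353·257
So 257·353 ≡ 1 (mod 4320), hence d = 353.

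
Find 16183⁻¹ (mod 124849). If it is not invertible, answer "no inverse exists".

118708

Extended Euclidean algorithm:
124849 = 7·16183 + 11568
16183 = 1·11568 + 4615
11568 = 2·4615 + 2338
4615 = 1·2338 + 2277
2338 = 1·2277 + 61
2277 = 37·61 + 20
61 = 3·20 + 1
20 = 20·1 + 0
Since gcd(16183, 124849) = 1, back-substitute to write 1 as a combination:
1 = 61 − 3·20
1 = −3·2277 + 112·61
1 = 112·2338 − 115·2277
1 = −115·4615 + 227·2338
1 = 227·11568 − 569·4615
1 = −569·16183 + 796·11568
1 = 796·124849 − 6141·16183
Thus 16183·(-6141) ≡ 1 (mod 124849); reducing, -6141 mod 124849 = 118708.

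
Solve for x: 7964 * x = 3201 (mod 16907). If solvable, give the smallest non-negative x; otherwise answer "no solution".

28

First find gcd(7964, 16907):
16907 = 2·7964 + 979
7964 = 8·979 + 132
979 = 7·132 + 55
132 = 2·55 + 22
55 = 2·22 + 11
22 = 2·11 + 0
gcd = 11 and 11 | 3201, so solutions exist. Divide through by 11: 724x ≡ 291 (mod 1537).
Now find 724⁻¹ mod 1537:
1537 = 2*724 + 89
724 = 8*89 + 12
89 = 7*12 + 5
12 = 2*5 + 2
5 = 2*2 + 1
2 = 2*1 + 0
Back-substitute:
1 = 5 − 2·2
1 = −2·12 + 5·5
1 = 5·89 − 37·12
1 = −37·724 + 301·89
1 = 301·1537 − 639·724
So 724·(-639) ≡ 1 (mod 1537), i.e. 724⁻¹ ≡ 898.
Then x ≡ 898·291 ≡ 28 (mod 1537); the smallest non-negative solution is x = 28.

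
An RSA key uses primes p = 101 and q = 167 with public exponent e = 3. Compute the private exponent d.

φ(n) = (p−1)(q−1) = 100·166 = 16600.
Need d with 3·d ≡ 1 (mod 16600). Apply the extended Euclidean algorithm:
16600 = 5533·3 + 1
3 = 3·1 + 0
Back-substitute:
1 = 16600 − 5533·3
So 3·(-5533) ≡ 1 (mod 16600), hence d ≡ -5533 ≡ 11067 (mod 16600).

11067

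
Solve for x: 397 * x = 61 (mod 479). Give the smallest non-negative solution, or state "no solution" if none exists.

First find gcd(397, 479):
479 = 1·397 + 82
397 = 4·82 + 69
82 = 1·69 + 13
69 = 5·13 + 4
13 = 3·4 + 1
4 = 4·1 + 0
gcd = 1, so a unique solution mod 479 exists.
Back-substitute for the Bézout coefficients:
1 = 13 − 3·4
1 = −3·69 + 16·13
1 = 16·82 − 19·69
1 = −19·397 + 92·82
1 = 92·479 − 111·397
So 397·(-111) ≡ 1 (mod 479), giving 397⁻¹ ≡ 368.
x ≡ 397⁻¹·61 ≡ 368·61 ≡ 414 (mod 479).

414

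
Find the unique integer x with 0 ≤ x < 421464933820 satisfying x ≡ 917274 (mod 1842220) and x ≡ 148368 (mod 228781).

Write x = 917274 + 1842220·k. Then 1842220·k ≡ 148368 − 917274 ≡ 146218 (mod 228781).
Need 1842220⁻¹ mod 228781. Extended Euclid on (228781, 11972):
228781 = 19×11972 + 1313
11972 = 9×1313 + 155
1313 = 8×155 + 73
155 = 2×73 + 9
73 = 8×9 + 1
9 = 9×1 + 0
Back-substitute:
1 = 73 − 8·9
1 = −8·155 + 17·73
1 = 17·1313 − 144·155
1 = −144·11972 + 1313·1313
1 = 1313·228781 − 25091·11972
1842220⁻¹ ≡ 203690 (mod 228781), so k ≡ 203690·146218 ≡ 205059 (mod 228781).
x = 917274 + 1842220·205059 = 377764708254.

377764708254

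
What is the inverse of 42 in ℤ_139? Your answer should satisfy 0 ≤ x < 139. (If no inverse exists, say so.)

96

Extended Euclidean algorithm:
139 = 3·42 + 13
42 = 3·13 + 3
13 = 4·3 + 1
3 = 3·1 + 0
The gcd is 1. Working backward:
1 = 13 − 4·3
1 = −4·42 + 13·13
1 = 13·139 − 43·42
Thus 42·(-43) ≡ 1 (mod 139); reducing, -43 mod 139 = 96.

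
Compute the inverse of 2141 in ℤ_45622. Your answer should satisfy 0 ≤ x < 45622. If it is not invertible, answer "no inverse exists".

14149

Run Euclid on (45622, 2141):
45622 = 21*2141 + 661
2141 = 3*661 + 158
661 = 4*158 + 29
158 = 5*29 + 13
29 = 2*13 + 3
13 = 4*3 + 1
3 = 3*1 + 0
gcd = 1, so the inverse exists. Back-substitute:
1 = 13 − 4·3
1 = −4·29 + 9·13
1 = 9·158 − 49·29
1 = −49·661 + 205·158
1 = 205·2141 − 664·661
1 = −664·45622 + 14149·2141
So 2141·14149 ≡ 1 (mod 45622).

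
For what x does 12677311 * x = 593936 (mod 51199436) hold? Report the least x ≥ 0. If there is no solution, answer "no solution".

First find gcd(12677311, 51199436):
51199436 = 4×12677311 + 490192
12677311 = 25×490192 + 422511
490192 = 1×422511 + 67681
422511 = 6×67681 + 16425
67681 = 4×16425 + 1981
16425 = 8×1981 + 577
1981 = 3×577 + 250
577 = 2×250 + 77
250 = 3×77 + 19
77 = 4×19 + 1
19 = 19×1 + 0
gcd = 1, so a unique solution mod 51199436 exists.
Back-substitute for the Bézout coefficients:
1 = 77 − 4·19
1 = −4·250 + 13·77
1 = 13·577 − 30·250
1 = −30·1981 + 103·577
1 = 103·16425 − 854·1981
1 = −854·67681 + 3519·16425
1 = 3519·422511 − 21968·67681
1 = −21968·490192 + 25487·422511
1 = 25487·12677311 − 659143·490192
1 = −659143·51199436 + 2662059·12677311
So 12677311·(2662059) ≡ 1 (mod 51199436), giving 12677311⁻¹ ≡ 2662059.
x ≡ 12677311⁻¹·593936 ≡ 2662059·593936 ≡ 2891108 (mod 51199436).

2891108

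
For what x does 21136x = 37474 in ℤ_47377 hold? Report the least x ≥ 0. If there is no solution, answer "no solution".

First find gcd(21136, 47377):
47377 = 2·21136 + 5105
21136 = 4·5105 + 716
5105 = 7·716 + 93
716 = 7·93 + 65
93 = 1·65 + 28
65 = 2·28 + 9
28 = 3·9 + 1
9 = 9·1 + 0
gcd = 1, so a unique solution mod 47377 exists.
Back-substitute for the Bézout coefficients:
1 = 28 − 3·9
1 = −3·65 + 7·28
1 = 7·93 − 10·65
1 = −10·716 + 77·93
1 = 77·5105 − 549·716
1 = −549·21136 + 2273·5105
1 = 2273·47377 − 5095·21136
So 21136·(-5095) ≡ 1 (mod 47377), giving 21136⁻¹ ≡ 42282.
x ≡ 21136⁻¹·37474 ≡ 42282·37474 ≡ 46657 (mod 47377).

46657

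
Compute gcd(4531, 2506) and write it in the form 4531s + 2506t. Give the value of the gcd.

1

Euclidean algorithm:
4531 = 1*2506 + 2025
2506 = 1*2025 + 481
2025 = 4*481 + 101
481 = 4*101 + 77
101 = 1*77 + 24
77 = 3*24 + 5
24 = 4*5 + 4
5 = 1*4 + 1
4 = 4*1 + 0
gcd(4531, 2506) = 1.
Working backward:
1 = 5 − 4
1 = −24 + 5·5
1 = 5·77 − 16·24
1 = −16·101 + 21·77
1 = 21·481 − 100·101
1 = −100·2025 + 421·481
1 = 421·2506 − 521·2025
1 = −521·4531 + 942·2506
So 1 = (-521)·4531 + (942)·2506.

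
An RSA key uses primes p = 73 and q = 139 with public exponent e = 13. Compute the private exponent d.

φ(n) = (p−1)(q−1) = 72·138 = 9936.
Need d with 13·d ≡ 1 (mod 9936). Apply the extended Euclidean algorithm:
9936 = 764*13 + 4
13 = 3*4 + 1
4 = 4*1 + 0
Back-substitute:
1 = 13 − 3·4
1 = −3·9936 + 2293·13
So 13·2293 ≡ 1 (mod 9936), hence d = 2293.

2293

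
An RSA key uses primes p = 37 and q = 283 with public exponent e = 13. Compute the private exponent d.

781

φ(n) = (p−1)(q−1) = 36·282 = 10152.
Need d with 13·d ≡ 1 (mod 10152). Apply the extended Euclidean algorithm:
10152 = 780*13 + 12
13 = 1*12 + 1
12 = 12*1 + 0
Back-substitute:
1 = 13 − 12
1 = −10152 + 781·13
So 13·781 ≡ 1 (mod 10152), hence d = 781.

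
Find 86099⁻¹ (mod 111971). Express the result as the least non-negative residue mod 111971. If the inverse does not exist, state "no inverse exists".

gcd(111971, 86099) by repeated division:
111971 = 1·86099 + 25872
86099 = 3·25872 + 8483
25872 = 3·8483 + 423
8483 = 20·423 + 23
423 = 18·23 + 9
23 = 2·9 + 5
9 = 1·5 + 4
5 = 1·4 + 1
4 = 4·1 + 0
Since gcd(86099, 111971) = 1, back-substitute to write 1 as a combination:
1 = 5 − 4
1 = −9 + 2·5
1 = 2·23 − 5·9
1 = −5·423 + 92·23
1 = 92·8483 − 1845·423
1 = −1845·25872 + 5627·8483
1 = 5627·86099 − 18726·25872
1 = −18726·111971 + 24353·86099
So 86099·24353 ≡ 1 (mod 111971).

24353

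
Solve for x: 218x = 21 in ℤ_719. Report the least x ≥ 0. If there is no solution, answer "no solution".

353

First find gcd(218, 719):
719 = 3×218 + 65
218 = 3×65 + 23
65 = 2×23 + 19
23 = 1×19 + 4
19 = 4×4 + 3
4 = 1×3 + 1
3 = 3×1 + 0
gcd = 1, so a unique solution mod 719 exists.
Back-substitute for the Bézout coefficients:
1 = 4 − 3
1 = −19 + 5·4
1 = 5·23 − 6·19
1 = −6·65 + 17·23
1 = 17·218 − 57·65
1 = −57·719 + 188·218
So 218·(188) ≡ 1 (mod 719), giving 218⁻¹ ≡ 188.
x ≡ 218⁻¹·21 ≡ 188·21 ≡ 353 (mod 719).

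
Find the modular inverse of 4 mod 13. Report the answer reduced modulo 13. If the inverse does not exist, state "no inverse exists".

10

Apply the Euclidean algorithm to 13 and 4:
13 = 3·4 + 1
4 = 4·1 + 0
gcd = 1, so the inverse exists. Back-substitute:
1 = 13 − 3·4
Hence 4⁻¹ ≡ -3 ≡ 10 (mod 13).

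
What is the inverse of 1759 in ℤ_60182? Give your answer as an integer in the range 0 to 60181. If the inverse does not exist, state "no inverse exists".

Run Euclid on (60182, 1759):
60182 = 34·1759 + 376
1759 = 4·376 + 255
376 = 1·255 + 121
255 = 2·121 + 13
121 = 9·13 + 4
13 = 3·4 + 1
4 = 4·1 + 0
Since gcd(1759, 60182) = 1, back-substitute to write 1 as a combination:
1 = 13 − 3·4
1 = −3·121 + 28·13
1 = 28·255 − 59·121
1 = −59·376 + 87·255
1 = 87·1759 − 407·376
1 = −407·60182 + 13925·1759
So 1759·13925 ≡ 1 (mod 60182).

13925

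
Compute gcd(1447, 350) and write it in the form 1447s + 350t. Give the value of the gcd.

1

Repeated division:
1447 = 4×350 + 47
350 = 7×47 + 21
47 = 2×21 + 5
21 = 4×5 + 1
5 = 5×1 + 0
gcd(1447, 350) = 1.
Express as a combination:
1 = 21 − 4·5
1 = −4·47 + 9·21
1 = 9·350 − 67·47
1 = −67·1447 + 277·350
So 1 = (-67)·1447 + (277)·350.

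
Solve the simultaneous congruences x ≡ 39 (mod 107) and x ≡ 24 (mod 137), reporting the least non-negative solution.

Write x = 39 + 107·k. Then 107·k ≡ 24 − 39 ≡ 122 (mod 137).
Need 107⁻¹ mod 137. Extended Euclid on (137, 107):
137 = 1×107 + 30
107 = 3×30 + 17
30 = 1×17 + 13
17 = 1×13 + 4
13 = 3×4 + 1
4 = 4×1 + 0
Back-substitute:
1 = 13 − 3·4
1 = −3·17 + 4·13
1 = 4·30 − 7·17
1 = −7·107 + 25·30
1 = 25·137 − 32·107
107⁻¹ ≡ 105 (mod 137), so k ≡ 105·122 ≡ 69 (mod 137).
x = 39 + 107·69 = 7422.

7422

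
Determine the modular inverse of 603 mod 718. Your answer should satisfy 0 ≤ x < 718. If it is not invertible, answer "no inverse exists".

231

Run Euclid on (718, 603):
718 = 1×603 + 115
603 = 5×115 + 28
115 = 4×28 + 3
28 = 9×3 + 1
3 = 3×1 + 0
The gcd is 1. Working backward:
1 = 28 − 9·3
1 = −9·115 + 37·28
1 = 37·603 − 194·115
1 = −194·718 + 231·603
So 603·231 ≡ 1 (mod 718).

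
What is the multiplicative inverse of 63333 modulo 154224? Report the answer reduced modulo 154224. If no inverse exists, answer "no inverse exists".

Euclidean algorithm on 154224, 63333:
154224 = 2*63333 + 27558
63333 = 2*27558 + 8217
27558 = 3*8217 + 2907
8217 = 2*2907 + 2403
2907 = 1*2403 + 504
2403 = 4*504 + 387
504 = 1*387 + 117
387 = 3*117 + 36
117 = 3*36 + 9
36 = 4*9 + 0
The gcd is 9, not 1, hence no inverse exists.

no inverse exists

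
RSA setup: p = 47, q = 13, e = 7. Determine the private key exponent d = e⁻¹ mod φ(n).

79

φ(n) = (p−1)(q−1) = 46·12 = 552.
Need d with 7·d ≡ 1 (mod 552). Apply the extended Euclidean algorithm:
552 = 78×7 + 6
7 = 1×6 + 1
6 = 6×1 + 0
Back-substitute:
1 = 7 − 6
1 = −552 + 79·7
So 7·79 ≡ 1 (mod 552), hence d = 79.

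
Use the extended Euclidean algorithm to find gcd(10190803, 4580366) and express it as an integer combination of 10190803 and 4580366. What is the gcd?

7

Repeated division:
10190803 = 2*4580366 + 1030071
4580366 = 4*1030071 + 460082
1030071 = 2*460082 + 109907
460082 = 4*109907 + 20454
109907 = 5*20454 + 7637
20454 = 2*7637 + 5180
7637 = 1*5180 + 2457
5180 = 2*2457 + 266
2457 = 9*266 + 63
266 = 4*63 + 14
63 = 4*14 + 7
14 = 2*7 + 0
gcd(10190803, 4580366) = 7.
Back-substituting:
7 = 63 − 4·14
7 = −4·266 + 17·63
7 = 17·2457 − 157·266
7 = −157·5180 + 331·2457
7 = 331·7637 − 488·5180
7 = −488·20454 + 1307·7637
7 = 1307·109907 − 7023·20454
7 = −7023·460082 + 29399·109907
7 = 29399·1030071 − 65821·460082
7 = −65821·4580366 + 292683·1030071
7 = 292683·10190803 − 651187·4580366
So 7 = (292683)·10190803 + (-651187)·4580366.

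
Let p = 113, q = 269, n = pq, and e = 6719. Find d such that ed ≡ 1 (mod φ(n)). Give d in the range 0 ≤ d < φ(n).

12991

φ(n) = (p−1)(q−1) = 112·268 = 30016.
Need d with 6719·d ≡ 1 (mod 30016). Apply the extended Euclidean algorithm:
30016 = 4*6719 + 3140
6719 = 2*3140 + 439
3140 = 7*439 + 67
439 = 6*67 + 37
67 = 1*37 + 30
37 = 1*30 + 7
30 = 4*7 + 2
7 = 3*2 + 1
2 = 2*1 + 0
Back-substitute:
1 = 7 − 3·2
1 = −3·30 + 13·7
1 = 13·37 − 16·30
1 = −16·67 + 29·37
1 = 29·439 − 190·67
1 = −190·3140 + 1359·439
1 = 1359·6719 − 2908·3140
1 = −2908·30016 + 12991·6719
So 6719·12991 ≡ 1 (mod 30016), hence d = 12991.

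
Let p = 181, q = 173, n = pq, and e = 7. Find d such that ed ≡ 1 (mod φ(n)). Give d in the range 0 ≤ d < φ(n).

φ(n) = (p−1)(q−1) = 180·172 = 30960.
Need d with 7·d ≡ 1 (mod 30960). Apply the extended Euclidean algorithm:
30960 = 4422*7 + 6
7 = 1*6 + 1
6 = 6*1 + 0
Back-substitute:
1 = 7 − 6
1 = −30960 + 4423·7
So 7·4423 ≡ 1 (mod 30960), hence d = 4423.

4423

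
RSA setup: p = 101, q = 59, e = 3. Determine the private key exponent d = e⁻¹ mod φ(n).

φ(n) = (p−1)(q−1) = 100·58 = 5800.
Need d with 3·d ≡ 1 (mod 5800). Apply the extended Euclidean algorithm:
5800 = 1933·3 + 1
3 = 3·1 + 0
Back-substitute:
1 = 5800 − 1933·3
So 3·(-1933) ≡ 1 (mod 5800), hence d ≡ -1933 ≡ 3867 (mod 5800).

3867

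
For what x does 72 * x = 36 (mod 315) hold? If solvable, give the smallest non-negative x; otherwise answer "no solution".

First find gcd(72, 315):
315 = 4·72 + 27
72 = 2·27 + 18
27 = 1·18 + 9
18 = 2·9 + 0
gcd = 9 and 9 | 36, so solutions exist. Divide through by 9: 8x ≡ 4 (mod 35).
Now find 8⁻¹ mod 35:
35 = 4×8 + 3
8 = 2×3 + 2
3 = 1×2 + 1
2 = 2×1 + 0
Back-substitute:
1 = 3 − 2
1 = −8 + 3·3
1 = 3·35 − 13·8
So 8·(-13) ≡ 1 (mod 35), i.e. 8⁻¹ ≡ 22.
Then x ≡ 22·4 ≡ 18 (mod 35); the smallest non-negative solution is x = 18.

18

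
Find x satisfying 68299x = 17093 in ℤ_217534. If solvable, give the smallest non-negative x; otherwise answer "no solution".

107119

First find gcd(68299, 217534):
217534 = 3·68299 + 12637
68299 = 5·12637 + 5114
12637 = 2·5114 + 2409
5114 = 2·2409 + 296
2409 = 8·296 + 41
296 = 7·41 + 9
41 = 4·9 + 5
9 = 1·5 + 4
5 = 1·4 + 1
4 = 4·1 + 0
gcd = 1, so a unique solution mod 217534 exists.
Back-substitute for the Bézout coefficients:
1 = 5 − 4
1 = −9 + 2·5
1 = 2·41 − 9·9
1 = −9·296 + 65·41
1 = 65·2409 − 529·296
1 = −529·5114 + 1123·2409
1 = 1123·12637 − 2775·5114
1 = −2775·68299 + 14998·12637
1 = 14998·217534 − 47769·68299
So 68299·(-47769) ≡ 1 (mod 217534), giving 68299⁻¹ ≡ 169765.
x ≡ 68299⁻¹·17093 ≡ 169765·17093 ≡ 107119 (mod 217534).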